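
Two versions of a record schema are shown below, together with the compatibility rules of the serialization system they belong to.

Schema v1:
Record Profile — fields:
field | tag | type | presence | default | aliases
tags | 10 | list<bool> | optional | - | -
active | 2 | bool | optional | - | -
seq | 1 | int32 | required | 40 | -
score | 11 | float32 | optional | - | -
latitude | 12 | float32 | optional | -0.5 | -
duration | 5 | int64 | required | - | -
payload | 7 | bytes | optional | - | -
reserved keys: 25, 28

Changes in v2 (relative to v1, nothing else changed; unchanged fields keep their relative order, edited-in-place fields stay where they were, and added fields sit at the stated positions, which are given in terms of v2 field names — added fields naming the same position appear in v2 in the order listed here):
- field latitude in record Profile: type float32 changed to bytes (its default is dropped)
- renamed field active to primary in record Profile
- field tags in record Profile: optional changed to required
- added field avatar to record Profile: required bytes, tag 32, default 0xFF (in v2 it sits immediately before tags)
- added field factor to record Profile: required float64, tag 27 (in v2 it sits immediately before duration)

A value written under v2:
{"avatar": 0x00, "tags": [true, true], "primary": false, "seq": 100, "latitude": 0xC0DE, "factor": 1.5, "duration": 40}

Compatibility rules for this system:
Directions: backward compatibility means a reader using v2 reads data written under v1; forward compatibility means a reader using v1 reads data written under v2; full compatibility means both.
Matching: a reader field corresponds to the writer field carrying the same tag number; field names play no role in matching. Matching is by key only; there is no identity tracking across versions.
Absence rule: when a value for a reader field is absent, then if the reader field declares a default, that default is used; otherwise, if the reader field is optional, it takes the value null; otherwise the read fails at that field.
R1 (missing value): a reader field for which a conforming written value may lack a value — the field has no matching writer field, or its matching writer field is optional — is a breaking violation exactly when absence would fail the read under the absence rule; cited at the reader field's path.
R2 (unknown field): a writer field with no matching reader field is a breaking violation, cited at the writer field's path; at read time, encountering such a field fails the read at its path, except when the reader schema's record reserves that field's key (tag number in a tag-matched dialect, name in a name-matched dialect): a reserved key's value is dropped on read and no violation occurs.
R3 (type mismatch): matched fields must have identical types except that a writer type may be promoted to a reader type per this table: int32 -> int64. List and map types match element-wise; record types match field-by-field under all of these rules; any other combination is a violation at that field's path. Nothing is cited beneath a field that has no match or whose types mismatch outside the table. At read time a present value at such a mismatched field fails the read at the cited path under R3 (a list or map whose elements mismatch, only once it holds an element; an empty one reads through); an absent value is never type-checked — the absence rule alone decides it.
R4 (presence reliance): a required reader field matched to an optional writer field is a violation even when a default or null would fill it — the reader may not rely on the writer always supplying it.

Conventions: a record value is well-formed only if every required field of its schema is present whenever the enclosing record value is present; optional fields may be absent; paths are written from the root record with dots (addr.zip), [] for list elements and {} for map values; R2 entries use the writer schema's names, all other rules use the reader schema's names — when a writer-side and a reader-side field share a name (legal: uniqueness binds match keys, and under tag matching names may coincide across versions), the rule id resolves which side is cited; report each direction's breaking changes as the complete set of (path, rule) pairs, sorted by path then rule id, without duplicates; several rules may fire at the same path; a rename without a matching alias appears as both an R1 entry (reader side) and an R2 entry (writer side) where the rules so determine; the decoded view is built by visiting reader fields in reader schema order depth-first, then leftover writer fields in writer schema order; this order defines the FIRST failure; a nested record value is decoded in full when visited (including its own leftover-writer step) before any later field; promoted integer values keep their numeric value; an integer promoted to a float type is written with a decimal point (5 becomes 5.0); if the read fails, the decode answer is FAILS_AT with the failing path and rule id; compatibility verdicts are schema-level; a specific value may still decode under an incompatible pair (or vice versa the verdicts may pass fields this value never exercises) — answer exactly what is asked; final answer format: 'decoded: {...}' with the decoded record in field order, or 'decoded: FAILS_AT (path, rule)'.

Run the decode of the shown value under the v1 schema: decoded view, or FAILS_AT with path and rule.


the writer's type comes first in each Profile pair
decode (reader v1):
  tags := [true, true]
  active := false (from writer primary)
  seq := 100
  score := null (absent, optional -> null)
  read fails at latitude under R3
  => FAILS_AT (latitude, R3)
diffs on Profile not affecting the asked answer:
  renamed field active to primary in record Profile -> triggers nothing under the printed rules; the Profile answer is the same either way
  field tags in record Profile: optional changed to required -> affects the rule determinations only; this particular Profile value decodes identically
  added field avatar to record Profile: required bytes, tag 32, default 0xFF (in v2 it sits immediately before tags) -> affects the rule determinations only; this particular Profile value decodes identically
  added field factor to record Profile: required float64, tag 27 (in v2 it sits immediately before duration) -> affects the rule determinations only; this particular Profile value decodes identically

decoded: FAILS_AT (latitude, R3)


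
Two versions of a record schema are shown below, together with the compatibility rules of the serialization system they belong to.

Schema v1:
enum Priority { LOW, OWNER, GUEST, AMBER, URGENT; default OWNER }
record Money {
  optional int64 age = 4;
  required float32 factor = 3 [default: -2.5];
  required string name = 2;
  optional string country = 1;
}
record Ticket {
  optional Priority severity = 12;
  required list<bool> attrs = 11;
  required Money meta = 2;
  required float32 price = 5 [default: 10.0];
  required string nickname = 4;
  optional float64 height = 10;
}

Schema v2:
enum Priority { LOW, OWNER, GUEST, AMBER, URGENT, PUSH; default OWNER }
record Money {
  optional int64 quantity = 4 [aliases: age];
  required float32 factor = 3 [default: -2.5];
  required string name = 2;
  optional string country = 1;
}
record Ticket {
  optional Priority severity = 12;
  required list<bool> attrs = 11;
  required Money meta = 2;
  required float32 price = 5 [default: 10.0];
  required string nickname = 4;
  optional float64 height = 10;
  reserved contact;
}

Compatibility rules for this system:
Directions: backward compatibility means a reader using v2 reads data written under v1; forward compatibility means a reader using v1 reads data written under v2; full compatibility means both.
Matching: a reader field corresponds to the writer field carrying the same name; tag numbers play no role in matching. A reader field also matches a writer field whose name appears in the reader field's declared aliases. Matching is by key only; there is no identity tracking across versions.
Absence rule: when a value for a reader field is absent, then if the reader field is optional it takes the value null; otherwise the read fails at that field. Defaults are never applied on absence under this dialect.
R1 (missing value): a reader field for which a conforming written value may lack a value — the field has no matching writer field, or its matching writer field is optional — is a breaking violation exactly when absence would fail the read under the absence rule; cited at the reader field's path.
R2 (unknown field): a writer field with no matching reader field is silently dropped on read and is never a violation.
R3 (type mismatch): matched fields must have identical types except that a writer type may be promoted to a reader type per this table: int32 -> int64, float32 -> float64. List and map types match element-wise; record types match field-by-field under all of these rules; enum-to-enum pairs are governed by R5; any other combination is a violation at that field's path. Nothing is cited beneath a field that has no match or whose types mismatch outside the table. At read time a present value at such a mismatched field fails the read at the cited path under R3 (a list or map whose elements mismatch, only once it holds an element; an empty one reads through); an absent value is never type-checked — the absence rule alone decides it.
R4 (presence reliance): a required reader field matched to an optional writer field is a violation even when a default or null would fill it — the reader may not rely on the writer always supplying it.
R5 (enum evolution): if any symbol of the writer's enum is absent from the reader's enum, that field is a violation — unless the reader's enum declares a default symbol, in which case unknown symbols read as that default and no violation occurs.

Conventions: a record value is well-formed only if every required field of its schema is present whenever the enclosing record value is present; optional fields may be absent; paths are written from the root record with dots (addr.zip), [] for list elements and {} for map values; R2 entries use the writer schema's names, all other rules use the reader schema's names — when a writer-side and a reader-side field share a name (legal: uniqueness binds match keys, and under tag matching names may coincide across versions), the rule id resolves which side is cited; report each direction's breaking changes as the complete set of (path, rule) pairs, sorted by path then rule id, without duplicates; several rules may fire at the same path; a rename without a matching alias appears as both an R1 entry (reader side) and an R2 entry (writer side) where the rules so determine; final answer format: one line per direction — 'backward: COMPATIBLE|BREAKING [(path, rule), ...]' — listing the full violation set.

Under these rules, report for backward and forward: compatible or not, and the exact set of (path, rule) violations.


each type pair in Ticket: writer, then reader
backward for Ticket (reader v2, writer v1):
  writer optional, Priority -> Priority: reader severity maps from writer severity
  writer required, list<bool> -> list<bool>: reader attrs maps from writer attrs
  writer required, Money -> Money: reader meta maps from writer meta
  writer required, float32 -> float32: reader price maps from writer price
  writer required, string -> string: reader nickname maps from writer nickname
  writer optional, float64 -> float64: reader height maps from writer height
  writer optional, int64 -> int64: reader meta.quantity maps from writer meta.age
  writer required, float32 -> float32: reader meta.factor maps from writer meta.factor
  writer required, string -> string: reader meta.name maps from writer meta.name
  writer optional, string -> string: reader meta.country maps from writer meta.country
  => no violations; backward on Ticket: COMPATIBLE
forward for Ticket (reader v1, writer v2):
  writer optional, Priority -> Priority: reader severity maps from writer severity
  writer required, list<bool> -> list<bool>: reader attrs maps from writer attrs
  writer required, Money -> Money: reader meta maps from writer meta
  writer required, float32 -> float32: reader price maps from writer price
  writer required, string -> string: reader nickname maps from writer nickname
  writer optional, float64 -> float64: reader height maps from writer height
  meta.age: no writer match
  writer required, float32 -> float32: reader meta.factor maps from writer meta.factor
  writer required, string -> string: reader meta.name maps from writer meta.name
  writer optional, string -> string: reader meta.country maps from writer meta.country
  leftover writer field: meta.quantity
  => no violations; forward on Ticket: COMPATIBLE

backward: COMPATIBLE []; forward: COMPATIBLE []


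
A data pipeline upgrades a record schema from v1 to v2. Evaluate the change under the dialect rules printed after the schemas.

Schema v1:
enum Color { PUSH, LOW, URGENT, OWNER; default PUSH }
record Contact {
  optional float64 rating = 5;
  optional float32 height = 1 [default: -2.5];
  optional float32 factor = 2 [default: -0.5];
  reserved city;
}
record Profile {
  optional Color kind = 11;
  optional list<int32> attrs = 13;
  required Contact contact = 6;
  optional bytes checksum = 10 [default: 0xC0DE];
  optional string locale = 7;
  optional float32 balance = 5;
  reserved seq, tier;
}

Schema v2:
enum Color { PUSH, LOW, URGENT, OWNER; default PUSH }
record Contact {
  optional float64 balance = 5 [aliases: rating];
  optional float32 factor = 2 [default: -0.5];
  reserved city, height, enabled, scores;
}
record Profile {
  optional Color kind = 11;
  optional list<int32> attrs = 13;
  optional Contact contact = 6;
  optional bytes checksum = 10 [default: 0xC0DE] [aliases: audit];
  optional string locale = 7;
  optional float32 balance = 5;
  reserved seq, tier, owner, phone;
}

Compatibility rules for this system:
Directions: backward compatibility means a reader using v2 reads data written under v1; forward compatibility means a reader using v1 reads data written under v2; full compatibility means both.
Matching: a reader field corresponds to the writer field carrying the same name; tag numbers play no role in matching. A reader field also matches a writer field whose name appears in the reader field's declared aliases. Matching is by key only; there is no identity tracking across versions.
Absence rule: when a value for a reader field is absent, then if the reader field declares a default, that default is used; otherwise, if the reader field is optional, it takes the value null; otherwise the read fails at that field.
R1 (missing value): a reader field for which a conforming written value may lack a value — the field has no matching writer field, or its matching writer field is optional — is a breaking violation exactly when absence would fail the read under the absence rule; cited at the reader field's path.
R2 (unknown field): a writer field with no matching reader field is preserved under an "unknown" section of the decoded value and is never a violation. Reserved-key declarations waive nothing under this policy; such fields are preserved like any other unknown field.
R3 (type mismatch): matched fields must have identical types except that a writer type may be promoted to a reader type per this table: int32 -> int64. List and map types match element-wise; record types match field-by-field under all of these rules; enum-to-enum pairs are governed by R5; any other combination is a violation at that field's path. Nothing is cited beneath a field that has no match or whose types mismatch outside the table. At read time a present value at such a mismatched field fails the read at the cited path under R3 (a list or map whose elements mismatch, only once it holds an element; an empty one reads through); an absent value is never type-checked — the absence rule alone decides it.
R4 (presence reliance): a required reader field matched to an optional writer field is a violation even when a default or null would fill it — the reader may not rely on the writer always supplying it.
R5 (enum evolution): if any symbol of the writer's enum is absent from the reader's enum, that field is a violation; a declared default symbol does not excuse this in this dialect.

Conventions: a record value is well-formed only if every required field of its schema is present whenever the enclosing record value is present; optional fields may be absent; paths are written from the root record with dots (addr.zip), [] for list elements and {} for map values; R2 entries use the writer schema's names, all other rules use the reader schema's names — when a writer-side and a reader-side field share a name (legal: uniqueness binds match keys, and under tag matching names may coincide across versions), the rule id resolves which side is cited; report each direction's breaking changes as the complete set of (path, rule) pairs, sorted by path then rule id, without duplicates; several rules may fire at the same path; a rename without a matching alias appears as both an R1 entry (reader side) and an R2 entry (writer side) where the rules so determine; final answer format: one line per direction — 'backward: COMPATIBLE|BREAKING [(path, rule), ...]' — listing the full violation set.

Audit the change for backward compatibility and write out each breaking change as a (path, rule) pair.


backward: COMPATIBLE []

the writer's type comes first in each Profile pair
backward on Profile — v2 reading data written by v1:
  kind <- kind (Color -> Color, writer optional)
  attrs <- attrs (list<int32> -> list<int32>, writer optional)
  contact <- contact (Contact -> Contact, writer required)
  checksum <- checksum (bytes -> bytes, writer optional)
  locale <- locale (string -> string, writer optional)
  balance <- balance (float32 -> float32, writer optional)
  contact.balance <- contact.rating (float64 -> float64, writer optional)
  contact.factor <- contact.factor (float32 -> float32, writer optional)
  writer contact.height: unknown to reader
  => no violations; backward on Profile: COMPATIBLE
the other Profile changes do not affect what is asked:
  renamed field rating to balance in record Contact (alias rating declared on the renamed field) -> fires no rule on Profile, leaving the asked answer as it is
  removed field height from record Contact (its key "height" joins the reserved list) -> fires no rule on Profile, leaving the asked answer as it is
  field contact in record Profile: required changed to optional -> its effect on Profile is confined to the forward direction, not asked


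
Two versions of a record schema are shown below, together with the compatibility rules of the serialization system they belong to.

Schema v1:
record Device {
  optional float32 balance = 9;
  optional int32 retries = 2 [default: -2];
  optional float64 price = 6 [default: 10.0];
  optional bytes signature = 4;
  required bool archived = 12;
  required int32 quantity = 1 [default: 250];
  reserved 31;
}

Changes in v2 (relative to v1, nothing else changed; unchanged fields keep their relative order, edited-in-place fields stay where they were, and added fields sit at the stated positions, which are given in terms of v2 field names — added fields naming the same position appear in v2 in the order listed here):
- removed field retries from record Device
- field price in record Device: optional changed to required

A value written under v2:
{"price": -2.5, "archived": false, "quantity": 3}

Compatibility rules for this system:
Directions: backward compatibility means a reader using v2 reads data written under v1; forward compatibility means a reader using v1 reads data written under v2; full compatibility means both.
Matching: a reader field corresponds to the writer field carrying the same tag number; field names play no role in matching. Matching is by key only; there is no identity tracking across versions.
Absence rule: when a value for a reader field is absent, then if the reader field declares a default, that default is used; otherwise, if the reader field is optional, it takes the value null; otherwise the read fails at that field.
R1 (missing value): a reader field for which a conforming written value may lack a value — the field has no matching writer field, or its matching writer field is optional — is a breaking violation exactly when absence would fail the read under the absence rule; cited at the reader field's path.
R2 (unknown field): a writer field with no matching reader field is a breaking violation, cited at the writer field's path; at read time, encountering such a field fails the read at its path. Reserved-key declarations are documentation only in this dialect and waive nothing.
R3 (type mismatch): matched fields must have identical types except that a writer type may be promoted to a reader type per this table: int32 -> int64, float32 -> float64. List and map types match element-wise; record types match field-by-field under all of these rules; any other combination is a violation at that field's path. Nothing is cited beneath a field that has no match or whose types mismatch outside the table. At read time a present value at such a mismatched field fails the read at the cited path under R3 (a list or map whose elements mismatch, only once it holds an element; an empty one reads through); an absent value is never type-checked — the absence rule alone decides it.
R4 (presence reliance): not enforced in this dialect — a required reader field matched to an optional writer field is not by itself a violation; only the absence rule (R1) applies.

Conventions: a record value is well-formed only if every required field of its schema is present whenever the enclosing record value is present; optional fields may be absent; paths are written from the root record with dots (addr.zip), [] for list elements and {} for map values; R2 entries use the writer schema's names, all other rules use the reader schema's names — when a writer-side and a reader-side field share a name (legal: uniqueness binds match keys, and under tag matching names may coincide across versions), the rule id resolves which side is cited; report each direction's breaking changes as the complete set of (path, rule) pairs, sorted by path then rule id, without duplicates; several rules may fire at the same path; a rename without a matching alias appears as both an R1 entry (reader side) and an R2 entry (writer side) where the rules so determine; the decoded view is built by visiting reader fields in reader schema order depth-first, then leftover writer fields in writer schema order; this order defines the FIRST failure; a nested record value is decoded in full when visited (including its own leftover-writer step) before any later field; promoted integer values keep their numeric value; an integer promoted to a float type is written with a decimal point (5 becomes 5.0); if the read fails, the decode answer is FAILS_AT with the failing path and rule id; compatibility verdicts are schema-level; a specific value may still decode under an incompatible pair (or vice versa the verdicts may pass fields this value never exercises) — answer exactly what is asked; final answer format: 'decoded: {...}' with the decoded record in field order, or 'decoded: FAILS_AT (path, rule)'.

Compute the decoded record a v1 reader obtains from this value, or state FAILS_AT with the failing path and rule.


decoded: {"balance": null, "retries": -2, "price": -2.5, "signature": null, "archived": false, "quantity": 3}

arrows below run writer -> reader for Device
decode walk for Device under reader schema v1:
  balance := null (not supplied -> null)
  retries := -2 (no value, default fills)
  price := -2.5
  signature := null (not supplied -> null)
  archived := false
  quantity := 3
  => decoded: {"balance": null, "retries": -2, "price": -2.5, "signature": null, "archived": false, "quantity": 3}
the other Device changes do not affect what is asked:
  removed field retries from record Device -> shifts the Device verdicts, not this decode
  field price in record Device: optional changed to required -> triggers nothing under the printed rules; the Device answer is the same either way


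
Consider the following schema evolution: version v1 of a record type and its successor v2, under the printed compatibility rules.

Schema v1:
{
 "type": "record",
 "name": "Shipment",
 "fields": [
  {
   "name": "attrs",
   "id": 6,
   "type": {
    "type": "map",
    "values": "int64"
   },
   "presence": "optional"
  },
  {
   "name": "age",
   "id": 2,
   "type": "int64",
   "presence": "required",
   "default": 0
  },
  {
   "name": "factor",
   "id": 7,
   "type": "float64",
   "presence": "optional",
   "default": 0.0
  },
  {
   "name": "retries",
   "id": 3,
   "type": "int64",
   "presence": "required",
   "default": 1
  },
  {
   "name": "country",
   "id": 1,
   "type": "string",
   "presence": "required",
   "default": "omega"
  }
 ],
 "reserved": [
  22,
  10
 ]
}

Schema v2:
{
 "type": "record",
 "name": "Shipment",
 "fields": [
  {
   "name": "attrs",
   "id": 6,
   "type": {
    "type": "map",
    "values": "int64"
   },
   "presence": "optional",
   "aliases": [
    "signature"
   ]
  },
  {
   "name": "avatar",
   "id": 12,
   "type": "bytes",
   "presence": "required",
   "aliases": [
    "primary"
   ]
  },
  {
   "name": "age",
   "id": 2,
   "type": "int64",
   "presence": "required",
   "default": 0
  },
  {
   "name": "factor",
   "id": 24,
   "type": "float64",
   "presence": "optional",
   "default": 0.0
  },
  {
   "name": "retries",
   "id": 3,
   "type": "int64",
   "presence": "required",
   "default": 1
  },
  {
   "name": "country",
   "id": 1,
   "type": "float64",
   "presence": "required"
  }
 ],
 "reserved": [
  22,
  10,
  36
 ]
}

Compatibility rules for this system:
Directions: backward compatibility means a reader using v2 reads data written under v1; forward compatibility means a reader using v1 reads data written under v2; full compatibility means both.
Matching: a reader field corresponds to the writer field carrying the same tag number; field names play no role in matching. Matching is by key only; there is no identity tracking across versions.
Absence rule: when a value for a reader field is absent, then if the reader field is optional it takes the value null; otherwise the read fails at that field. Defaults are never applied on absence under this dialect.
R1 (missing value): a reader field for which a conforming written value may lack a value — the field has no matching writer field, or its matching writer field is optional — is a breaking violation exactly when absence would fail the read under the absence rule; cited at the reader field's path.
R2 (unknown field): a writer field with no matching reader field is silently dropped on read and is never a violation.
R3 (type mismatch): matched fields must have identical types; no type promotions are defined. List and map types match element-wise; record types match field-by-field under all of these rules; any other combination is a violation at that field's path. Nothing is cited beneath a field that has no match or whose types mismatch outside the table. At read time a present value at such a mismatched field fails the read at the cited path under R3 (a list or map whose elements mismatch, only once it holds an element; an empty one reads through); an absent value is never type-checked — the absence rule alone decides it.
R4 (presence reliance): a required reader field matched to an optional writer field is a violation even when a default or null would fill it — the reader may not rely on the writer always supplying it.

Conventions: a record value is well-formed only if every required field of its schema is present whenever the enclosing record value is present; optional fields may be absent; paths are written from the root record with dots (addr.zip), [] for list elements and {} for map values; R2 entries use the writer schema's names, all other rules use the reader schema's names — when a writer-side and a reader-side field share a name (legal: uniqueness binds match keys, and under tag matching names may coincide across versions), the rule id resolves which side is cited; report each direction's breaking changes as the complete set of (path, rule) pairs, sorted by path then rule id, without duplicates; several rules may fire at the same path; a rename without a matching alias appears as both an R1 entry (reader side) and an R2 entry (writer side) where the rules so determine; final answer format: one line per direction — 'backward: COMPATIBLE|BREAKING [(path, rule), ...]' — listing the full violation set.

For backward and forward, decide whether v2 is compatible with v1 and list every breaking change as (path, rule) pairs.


backward: BREAKING [(avatar, R1), (country, R3)]; forward: BREAKING [(country, R3)]

arrows below run writer -> reader for Shipment
backward pass over Shipment, reader schema v2, writer schema v1:
  attrs <- attrs (map<string, int64> -> map<string, int64>, writer optional)
  avatar: no writer-side match
  age <- age (int64 -> int64, writer required)
  factor: no writer-side match
  retries <- retries (int64 -> int64, writer required)
  country <- country (string -> float64, writer required)
  writer factor: unknown to reader
  breaking: (avatar, R1)
  breaking: (country, R3)
  backward on Shipment therefore BREAKING (2)
forward pass over Shipment, reader schema v1, writer schema v2:
  attrs <- attrs (map<string, int64> -> map<string, int64>, writer optional)
  age <- age (int64 -> int64, writer required)
  factor: no writer-side match
  retries <- retries (int64 -> int64, writer required)
  country <- country (float64 -> string, writer required)
  writer avatar: unknown to reader
  writer factor: unknown to reader
  breaking: (country, R3)
  forward on Shipment therefore BREAKING (1)


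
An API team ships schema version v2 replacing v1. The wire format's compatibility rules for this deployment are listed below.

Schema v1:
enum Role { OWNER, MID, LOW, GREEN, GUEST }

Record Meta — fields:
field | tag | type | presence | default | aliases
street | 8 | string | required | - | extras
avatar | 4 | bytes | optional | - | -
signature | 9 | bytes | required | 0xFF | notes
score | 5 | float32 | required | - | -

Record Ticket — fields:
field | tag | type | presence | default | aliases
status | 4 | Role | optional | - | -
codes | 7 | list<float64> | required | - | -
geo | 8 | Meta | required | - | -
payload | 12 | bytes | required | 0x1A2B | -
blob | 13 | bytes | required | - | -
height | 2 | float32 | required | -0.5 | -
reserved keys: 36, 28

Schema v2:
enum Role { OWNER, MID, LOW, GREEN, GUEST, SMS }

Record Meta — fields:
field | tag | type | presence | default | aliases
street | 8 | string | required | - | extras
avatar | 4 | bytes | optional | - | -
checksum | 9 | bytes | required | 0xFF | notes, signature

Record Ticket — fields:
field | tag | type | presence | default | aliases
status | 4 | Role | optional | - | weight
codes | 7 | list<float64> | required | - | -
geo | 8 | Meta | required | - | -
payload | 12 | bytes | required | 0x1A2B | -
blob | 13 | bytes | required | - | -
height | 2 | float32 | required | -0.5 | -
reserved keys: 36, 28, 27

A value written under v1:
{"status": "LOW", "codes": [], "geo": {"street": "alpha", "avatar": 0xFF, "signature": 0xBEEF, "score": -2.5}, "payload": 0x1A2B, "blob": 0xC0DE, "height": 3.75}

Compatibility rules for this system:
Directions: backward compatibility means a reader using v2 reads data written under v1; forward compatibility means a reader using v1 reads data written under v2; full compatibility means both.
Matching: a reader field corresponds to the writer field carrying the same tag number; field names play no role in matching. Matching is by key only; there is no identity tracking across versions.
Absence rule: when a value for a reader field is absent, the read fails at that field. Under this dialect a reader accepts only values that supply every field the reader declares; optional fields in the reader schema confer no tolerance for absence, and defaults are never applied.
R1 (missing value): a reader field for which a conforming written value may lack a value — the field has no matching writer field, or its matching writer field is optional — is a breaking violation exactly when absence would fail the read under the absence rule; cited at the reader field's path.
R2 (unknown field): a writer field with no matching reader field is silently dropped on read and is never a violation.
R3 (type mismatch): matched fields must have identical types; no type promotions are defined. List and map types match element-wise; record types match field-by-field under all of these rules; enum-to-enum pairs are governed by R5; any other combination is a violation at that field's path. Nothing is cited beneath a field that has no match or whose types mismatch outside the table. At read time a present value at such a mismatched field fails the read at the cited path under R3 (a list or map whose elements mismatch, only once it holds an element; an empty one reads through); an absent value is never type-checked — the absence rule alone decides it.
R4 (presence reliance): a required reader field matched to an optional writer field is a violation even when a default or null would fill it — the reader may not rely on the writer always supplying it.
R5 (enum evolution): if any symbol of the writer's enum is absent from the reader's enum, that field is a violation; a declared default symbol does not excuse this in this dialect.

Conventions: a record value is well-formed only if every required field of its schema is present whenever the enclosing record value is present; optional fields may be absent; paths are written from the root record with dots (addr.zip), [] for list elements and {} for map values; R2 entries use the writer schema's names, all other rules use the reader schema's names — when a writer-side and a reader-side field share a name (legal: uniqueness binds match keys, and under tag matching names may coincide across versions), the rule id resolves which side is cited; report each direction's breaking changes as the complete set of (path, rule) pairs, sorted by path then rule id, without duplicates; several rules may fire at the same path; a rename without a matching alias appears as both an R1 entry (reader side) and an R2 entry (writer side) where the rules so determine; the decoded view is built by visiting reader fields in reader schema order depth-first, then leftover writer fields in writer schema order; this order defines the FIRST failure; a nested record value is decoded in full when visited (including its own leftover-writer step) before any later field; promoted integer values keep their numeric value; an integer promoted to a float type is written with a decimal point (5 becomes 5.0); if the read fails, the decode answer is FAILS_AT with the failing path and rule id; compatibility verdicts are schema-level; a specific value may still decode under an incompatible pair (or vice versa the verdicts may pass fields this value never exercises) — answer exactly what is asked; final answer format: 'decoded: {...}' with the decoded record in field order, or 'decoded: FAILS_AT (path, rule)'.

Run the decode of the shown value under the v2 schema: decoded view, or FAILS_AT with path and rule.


each type pair in Ticket: writer, then reader
decoding the Ticket value with the v2 reader:
  status := "LOW"
  codes := []
  geo.street := "alpha"
  geo.avatar := 0xFF
  geo.checksum := 0xBEEF (from writer signature)
  writer geo.score: unmatched, discarded
  payload := 0x1A2B
  blob := 0xC0DE
  height := 3.75
  => decoded: {"status": "LOW", "codes": [], "geo": {"street": "alpha", "avatar": 0xFF, "checksum": 0xBEEF}, "payload": 0x1A2B, "blob": 0xC0DE, "height": 3.75}
remaining Ticket differences; none change what is asked:
  enum Role (field status in record Ticket): symbol SMS added -> matters for Ticket compatibility verdicts, not for this value's decode

decoded: {"status": "LOW", "codes": [], "geo": {"street": "alpha", "avatar": 0xFF, "checksum": 0xBEEF}, "payload": 0x1A2B, "blob": 0xC0DE, "height": 3.75}


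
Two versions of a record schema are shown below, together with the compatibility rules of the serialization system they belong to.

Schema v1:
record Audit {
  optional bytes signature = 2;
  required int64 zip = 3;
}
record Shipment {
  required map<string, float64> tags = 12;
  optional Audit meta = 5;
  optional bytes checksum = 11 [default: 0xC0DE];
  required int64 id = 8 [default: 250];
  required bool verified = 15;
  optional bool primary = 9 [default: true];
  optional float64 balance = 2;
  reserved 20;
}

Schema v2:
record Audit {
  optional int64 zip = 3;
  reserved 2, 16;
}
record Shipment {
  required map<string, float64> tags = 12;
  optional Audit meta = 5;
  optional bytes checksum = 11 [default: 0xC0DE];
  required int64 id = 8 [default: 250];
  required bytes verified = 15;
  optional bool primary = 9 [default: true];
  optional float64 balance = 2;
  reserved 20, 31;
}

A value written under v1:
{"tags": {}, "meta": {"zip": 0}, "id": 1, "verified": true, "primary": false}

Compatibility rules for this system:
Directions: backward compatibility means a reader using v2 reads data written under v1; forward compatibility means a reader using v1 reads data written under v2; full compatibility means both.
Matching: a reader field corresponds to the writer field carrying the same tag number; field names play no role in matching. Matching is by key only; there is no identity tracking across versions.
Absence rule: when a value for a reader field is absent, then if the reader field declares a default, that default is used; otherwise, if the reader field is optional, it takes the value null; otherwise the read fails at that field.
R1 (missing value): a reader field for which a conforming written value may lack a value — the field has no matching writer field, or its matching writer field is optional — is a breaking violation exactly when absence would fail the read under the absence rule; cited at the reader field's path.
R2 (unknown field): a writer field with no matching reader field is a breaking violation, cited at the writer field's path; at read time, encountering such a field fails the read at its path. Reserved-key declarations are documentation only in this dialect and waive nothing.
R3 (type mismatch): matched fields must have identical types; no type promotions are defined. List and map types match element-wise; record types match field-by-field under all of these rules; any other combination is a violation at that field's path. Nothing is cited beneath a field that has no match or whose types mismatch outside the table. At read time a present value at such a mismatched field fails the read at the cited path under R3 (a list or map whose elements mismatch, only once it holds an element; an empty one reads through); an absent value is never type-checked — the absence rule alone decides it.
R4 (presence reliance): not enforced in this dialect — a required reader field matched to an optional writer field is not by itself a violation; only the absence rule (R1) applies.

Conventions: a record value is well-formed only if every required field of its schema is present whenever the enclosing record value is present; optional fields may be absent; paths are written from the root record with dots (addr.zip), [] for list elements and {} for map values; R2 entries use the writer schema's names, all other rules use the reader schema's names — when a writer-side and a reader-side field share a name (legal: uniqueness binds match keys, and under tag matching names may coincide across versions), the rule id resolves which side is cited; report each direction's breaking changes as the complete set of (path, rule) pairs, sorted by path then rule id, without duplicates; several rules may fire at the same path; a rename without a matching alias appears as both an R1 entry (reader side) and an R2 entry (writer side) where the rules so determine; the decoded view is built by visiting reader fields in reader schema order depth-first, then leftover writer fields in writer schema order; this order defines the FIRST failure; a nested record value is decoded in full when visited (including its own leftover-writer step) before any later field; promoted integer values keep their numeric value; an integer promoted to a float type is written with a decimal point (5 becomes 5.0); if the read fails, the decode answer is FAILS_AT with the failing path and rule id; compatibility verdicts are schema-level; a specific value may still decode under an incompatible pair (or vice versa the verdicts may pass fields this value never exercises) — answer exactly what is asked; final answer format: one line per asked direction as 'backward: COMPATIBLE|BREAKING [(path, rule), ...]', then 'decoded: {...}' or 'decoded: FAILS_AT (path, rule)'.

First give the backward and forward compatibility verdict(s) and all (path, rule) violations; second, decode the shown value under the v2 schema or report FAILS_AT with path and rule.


arrows below run writer -> reader for Shipment
checking backward for Shipment: reader v2 against writer v1:
  tags: paired with writer tags (map<string, float64> -> map<string, float64>; writer required)
  meta: paired with writer meta (Audit -> Audit; writer optional)
  checksum: paired with writer checksum (bytes -> bytes; writer optional)
  id: paired with writer id (int64 -> int64; writer required)
  verified: paired with writer verified (bool -> bytes; writer required)
  primary: paired with writer primary (bool -> bool; writer optional)
  balance: paired with writer balance (float64 -> float64; writer optional)
  meta.zip: paired with writer meta.zip (int64 -> int64; writer required)
  leftover writer field: meta.signature
  rule R2 violated at meta.signature
  rule R3 violated at verified
  => 2 violation(s): backward is BREAKING for Shipment
checking forward for Shipment: reader v1 against writer v2:
  tags: paired with writer tags (map<string, float64> -> map<string, float64>; writer required)
  meta: paired with writer meta (Audit -> Audit; writer optional)
  checksum: paired with writer checksum (bytes -> bytes; writer optional)
  id: paired with writer id (int64 -> int64; writer required)
  verified: paired with writer verified (bytes -> bool; writer required)
  primary: paired with writer primary (bool -> bool; writer optional)
  balance: paired with writer balance (float64 -> float64; writer optional)
  meta.signature: no writer match
  meta.zip: paired with writer meta.zip (int64 -> int64; writer optional)
  rule R1 violated at meta.zip
  rule R3 violated at verified
  => 2 violation(s): forward is BREAKING for Shipment
decode walk for Shipment under reader schema v2:
  tags := {}
  meta.zip := 0
  checksum := 0xC0DE (no value, default fills)
  id := 1
  read fails at verified under R3
  => FAILS_AT (verified, R3)

backward: BREAKING [(meta.signature, R2), (verified, R3)]; forward: BREAKING [(meta.zip, R1), (verified, R3)]; decoded: FAILS_AT (verified, R3)
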